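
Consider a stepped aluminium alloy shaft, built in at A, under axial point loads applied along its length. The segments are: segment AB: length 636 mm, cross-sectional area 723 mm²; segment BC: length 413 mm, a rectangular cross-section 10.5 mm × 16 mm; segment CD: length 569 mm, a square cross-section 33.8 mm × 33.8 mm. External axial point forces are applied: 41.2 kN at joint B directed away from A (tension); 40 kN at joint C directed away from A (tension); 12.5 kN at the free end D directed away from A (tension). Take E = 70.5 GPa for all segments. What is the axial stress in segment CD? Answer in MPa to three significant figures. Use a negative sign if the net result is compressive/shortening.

10.9 MPa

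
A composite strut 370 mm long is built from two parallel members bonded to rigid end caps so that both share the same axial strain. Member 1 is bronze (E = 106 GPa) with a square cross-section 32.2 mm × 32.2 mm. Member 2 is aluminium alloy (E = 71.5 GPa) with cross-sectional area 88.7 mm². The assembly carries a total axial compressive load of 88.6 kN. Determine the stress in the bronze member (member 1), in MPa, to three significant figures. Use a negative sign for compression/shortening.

-80.8 MPa

A_1 = 1037 mm².
Equal strain + equilibrium ⇒ each member carries load in proportion to AE: A₁E₁ = 109900000 N, A₂E₂ = 6342000 N, ΣAE = 116200000 N.
σ₁ = P·E₁/ΣAE = -88600·106000/116200000 = -80.79 MPa.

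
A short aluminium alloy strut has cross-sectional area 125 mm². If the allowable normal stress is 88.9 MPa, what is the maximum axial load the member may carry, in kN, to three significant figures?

P_max = σ_allow · A = 88.9 · 125 = 11110 N = 11.11 kN.

11.1 kN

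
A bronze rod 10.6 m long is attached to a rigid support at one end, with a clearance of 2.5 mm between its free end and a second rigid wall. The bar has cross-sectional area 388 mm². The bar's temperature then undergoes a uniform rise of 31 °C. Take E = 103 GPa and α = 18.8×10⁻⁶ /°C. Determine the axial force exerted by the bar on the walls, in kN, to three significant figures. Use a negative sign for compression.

-13.9 kN

Free thermal expansion αLΔT = 18.8e-6 · 10600 · 31 = 6.178 mm.
The walls engage after the gap closes; constrained expansion = 6.178 − 2.5 = 3.678 mm.
The walls impose strain ε = −(3.678)/10600 = -3.4695e-04; σ = Eε = 103000 · -3.4695e-04 = -35.74 MPa.
Wall reaction R = σ·A = -35.74·388 = -13870 N = -13.87 kN.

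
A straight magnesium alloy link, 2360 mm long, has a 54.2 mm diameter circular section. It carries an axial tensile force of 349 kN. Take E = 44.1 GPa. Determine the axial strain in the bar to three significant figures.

0.00343

A = 2307 mm².
σ = N/A = 151.3 MPa; ε = σ/E = 151.3/44100 = 3.430e-03.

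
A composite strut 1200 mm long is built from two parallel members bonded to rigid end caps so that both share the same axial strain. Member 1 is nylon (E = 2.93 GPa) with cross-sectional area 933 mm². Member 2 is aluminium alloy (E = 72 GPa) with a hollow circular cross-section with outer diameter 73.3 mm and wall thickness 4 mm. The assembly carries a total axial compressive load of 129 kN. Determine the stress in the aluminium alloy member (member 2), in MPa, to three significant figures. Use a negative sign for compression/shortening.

-142 MPa

A_2 = 870.8 mm².
Equal strain + equilibrium ⇒ each member carries load in proportion to AE: A₁E₁ = 2734000 N, A₂E₂ = 62700000 N, ΣAE = 65430000 N.
σ₂ = P·E₂/ΣAE = -129000·72000/65430000 = -141.9 MPa.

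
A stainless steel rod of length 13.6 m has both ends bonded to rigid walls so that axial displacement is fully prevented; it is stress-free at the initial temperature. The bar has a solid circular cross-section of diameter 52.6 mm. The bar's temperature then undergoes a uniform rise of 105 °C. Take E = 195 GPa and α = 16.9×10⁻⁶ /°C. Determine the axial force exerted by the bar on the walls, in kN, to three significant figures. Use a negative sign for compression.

-752 kN

Free thermal expansion αLΔT = 16.9e-6 · 13600 · 105 = 24.13 mm.
The walls impose strain ε = −(24.13)/13600 = -1.7745e-03; σ = Eε = 195000 · -1.7745e-03 = -346 MPa.
Wall reaction R = σ·A = -346·2173 = -751900 N = -751.9 kN.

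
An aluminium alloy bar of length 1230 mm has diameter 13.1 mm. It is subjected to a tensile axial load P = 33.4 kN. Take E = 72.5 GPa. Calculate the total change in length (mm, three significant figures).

4.20 mm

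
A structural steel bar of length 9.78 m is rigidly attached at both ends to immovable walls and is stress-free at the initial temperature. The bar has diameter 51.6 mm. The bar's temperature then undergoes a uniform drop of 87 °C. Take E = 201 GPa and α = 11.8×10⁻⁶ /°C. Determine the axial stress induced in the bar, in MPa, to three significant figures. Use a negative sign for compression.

206 MPa

Free thermal expansion αLΔT = 11.8e-6 · 9780 · -87 = -10.04 mm.
The walls impose strain ε = −(-10.04)/9780 = 1.0266e-03; σ = Eε = 201000 · 1.0266e-03 = 206.3 MPa.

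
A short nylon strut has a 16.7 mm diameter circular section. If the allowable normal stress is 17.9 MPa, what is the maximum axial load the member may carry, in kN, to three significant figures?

3.92 kN

A = 219 mm².
P_max = σ_allow · A = 17.9 · 219 = 3921 N = 3.921 kN.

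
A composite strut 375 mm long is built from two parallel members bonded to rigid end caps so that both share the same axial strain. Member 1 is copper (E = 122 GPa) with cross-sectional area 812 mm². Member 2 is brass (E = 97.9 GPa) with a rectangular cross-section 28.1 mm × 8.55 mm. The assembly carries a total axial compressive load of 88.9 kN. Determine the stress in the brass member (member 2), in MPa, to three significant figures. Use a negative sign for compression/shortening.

-71.0 MPa

A_2 = 240.3 mm².
Equal strain + equilibrium ⇒ each member carries load in proportion to AE: A₁E₁ = 99060000 N, A₂E₂ = 23520000 N, ΣAE = 122600000 N.
σ₂ = P·E₂/ΣAE = -88900·97900/122600000 = -71 MPa.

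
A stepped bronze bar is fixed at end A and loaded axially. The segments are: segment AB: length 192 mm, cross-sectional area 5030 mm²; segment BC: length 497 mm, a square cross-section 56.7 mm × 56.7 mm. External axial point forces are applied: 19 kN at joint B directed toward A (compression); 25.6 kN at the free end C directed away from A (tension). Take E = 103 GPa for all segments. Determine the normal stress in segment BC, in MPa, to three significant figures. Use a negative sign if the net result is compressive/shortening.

Internal axial forces (sectioning from the free end, tension +): N_BC = 25.6 kN, N_AB = 6.6 kN.
A_BC = 3215 mm².
σ_BC = N_BC/A_BC = 25600/3215 = 7.963 MPa.

7.96 MPa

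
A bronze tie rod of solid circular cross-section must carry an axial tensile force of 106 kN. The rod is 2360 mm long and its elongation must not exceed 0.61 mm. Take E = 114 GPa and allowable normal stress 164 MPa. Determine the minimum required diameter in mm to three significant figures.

Required area A ≥ P/σ_allow = 106000/164 = 646.3 mm².
For a solid circular section, d ≥ √(4A/π) = 28.69 mm.
Elongation limit: A ≥ PL/(Eδ_allow) = 106000·2360/(114000·0.61) = 3597 mm² ⇒ d ≥ 67.68 mm.
The elongation limit governs.

67.7 mm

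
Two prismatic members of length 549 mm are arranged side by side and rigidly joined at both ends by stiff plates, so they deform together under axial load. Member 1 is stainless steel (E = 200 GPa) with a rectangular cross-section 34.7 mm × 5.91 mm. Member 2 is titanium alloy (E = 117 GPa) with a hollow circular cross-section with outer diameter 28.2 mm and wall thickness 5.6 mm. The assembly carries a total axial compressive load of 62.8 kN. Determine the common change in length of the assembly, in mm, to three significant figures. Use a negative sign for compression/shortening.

A_1 = 205.1 mm².
A_2 = 397.6 mm².
Equal strain + equilibrium ⇒ each member carries load in proportion to AE: A₁E₁ = 41020000 N, A₂E₂ = 46520000 N, ΣAE = 87530000 N.
δ = PL/ΣAE = -62800·549/87530000 = -0.3939 mm.

-0.394 mm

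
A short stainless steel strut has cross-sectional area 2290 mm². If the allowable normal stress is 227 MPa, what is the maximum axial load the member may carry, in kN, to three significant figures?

P_max = σ_allow · A = 227 · 2290 = 519800 N = 519.8 kN.

520 kN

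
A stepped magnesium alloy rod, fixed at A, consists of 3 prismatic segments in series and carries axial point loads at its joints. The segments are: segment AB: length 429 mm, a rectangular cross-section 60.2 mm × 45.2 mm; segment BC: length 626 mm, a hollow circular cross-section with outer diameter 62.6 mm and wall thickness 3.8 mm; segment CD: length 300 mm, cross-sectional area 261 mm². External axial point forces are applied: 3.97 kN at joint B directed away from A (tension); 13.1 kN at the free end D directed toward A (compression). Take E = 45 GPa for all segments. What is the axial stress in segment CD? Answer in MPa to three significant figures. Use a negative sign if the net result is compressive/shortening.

Internal axial forces (sectioning from the free end, tension +): N_CD = -13.1 kN, N_BC = -13.1 kN, N_AB = -9.13 kN.
σ_CD = N_CD/A_CD = -13100/261 = -50.19 MPa.

-50.2 MPa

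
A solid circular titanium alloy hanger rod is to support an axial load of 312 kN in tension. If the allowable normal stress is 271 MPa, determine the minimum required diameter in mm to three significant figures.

38.3 mm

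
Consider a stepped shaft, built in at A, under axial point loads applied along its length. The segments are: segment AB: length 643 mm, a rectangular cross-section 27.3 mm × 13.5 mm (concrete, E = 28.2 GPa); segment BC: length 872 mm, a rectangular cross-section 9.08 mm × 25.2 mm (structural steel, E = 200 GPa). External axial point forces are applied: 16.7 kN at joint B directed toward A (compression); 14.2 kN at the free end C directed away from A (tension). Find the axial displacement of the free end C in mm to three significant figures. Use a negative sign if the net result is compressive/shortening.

Internal axial forces (sectioning from the free end, tension +): N_BC = 14.2 kN, N_AB = -2.5 kN.
A_AB = 368.6 mm².
A_BC = 228.8 mm².
δ_AB = -2500·643/(368.6·28200) = -0.1547 mm
δ_BC = 14200·872/(228.8·200000) = 0.2706 mm
δ = Σδ_i = 0.1159 mm.

0.116 mm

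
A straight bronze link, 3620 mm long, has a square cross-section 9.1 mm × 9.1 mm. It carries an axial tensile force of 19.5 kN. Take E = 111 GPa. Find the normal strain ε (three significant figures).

0.00212

A = 82.81 mm².
σ = N/A = 235.5 MPa; ε = σ/E = 235.5/111000 = 2.121e-03.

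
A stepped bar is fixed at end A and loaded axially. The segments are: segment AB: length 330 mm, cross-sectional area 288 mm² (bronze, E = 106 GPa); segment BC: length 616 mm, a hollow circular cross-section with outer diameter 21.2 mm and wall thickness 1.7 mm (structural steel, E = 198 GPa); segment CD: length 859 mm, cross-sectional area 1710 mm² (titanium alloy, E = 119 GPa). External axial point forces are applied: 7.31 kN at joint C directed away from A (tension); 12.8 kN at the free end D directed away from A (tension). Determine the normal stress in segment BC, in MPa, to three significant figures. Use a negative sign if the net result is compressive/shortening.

193 MPa

Internal axial forces (sectioning from the free end, tension +): N_CD = 12.8 kN, N_BC = 20.11 kN, N_AB = 20.11 kN.
A_BC = 104.1 mm².
σ_BC = N_BC/A_BC = 20110/104.1 = 193.1 MPa.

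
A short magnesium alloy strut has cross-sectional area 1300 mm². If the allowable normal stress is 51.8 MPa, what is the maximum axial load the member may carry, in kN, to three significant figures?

67.3 kN

P_max = σ_allow · A = 51.8 · 1300 = 67340 N = 67.34 kN.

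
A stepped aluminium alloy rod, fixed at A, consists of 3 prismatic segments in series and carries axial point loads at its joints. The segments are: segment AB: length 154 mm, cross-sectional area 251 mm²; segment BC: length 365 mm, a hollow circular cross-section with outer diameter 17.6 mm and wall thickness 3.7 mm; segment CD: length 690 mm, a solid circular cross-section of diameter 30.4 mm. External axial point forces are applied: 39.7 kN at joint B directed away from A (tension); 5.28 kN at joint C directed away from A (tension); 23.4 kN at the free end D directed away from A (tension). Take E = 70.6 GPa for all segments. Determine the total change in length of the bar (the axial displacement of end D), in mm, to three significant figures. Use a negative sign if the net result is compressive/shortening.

1.83 mm

Internal axial forces (sectioning from the free end, tension +): N_CD = 23.4 kN, N_BC = 28.68 kN, N_AB = 68.38 kN.
A_BC = 161.6 mm².
A_CD = 725.8 mm².
δ_AB = 68380·154/(251·70600) = 0.5943 mm
δ_BC = 28680·365/(161.6·70600) = 0.9177 mm
δ_CD = 23400·690/(725.8·70600) = 0.3151 mm
δ = Σδ_i = 1.827 mm.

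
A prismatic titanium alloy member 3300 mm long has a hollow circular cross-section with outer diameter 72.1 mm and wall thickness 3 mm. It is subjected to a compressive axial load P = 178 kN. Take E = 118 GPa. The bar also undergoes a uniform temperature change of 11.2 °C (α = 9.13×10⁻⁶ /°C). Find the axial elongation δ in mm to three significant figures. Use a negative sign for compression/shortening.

-7.31 mm

A = 651.3 mm².
δ_mech = NL/(AE) = -178000·3300/(651.3·118000) = -7.644 mm.
δ_thermal = αLΔT = 9.13e-6·3300·11.2 = 0.3374 mm.
δ = δ_mech + δ_thermal = -7.306 mm.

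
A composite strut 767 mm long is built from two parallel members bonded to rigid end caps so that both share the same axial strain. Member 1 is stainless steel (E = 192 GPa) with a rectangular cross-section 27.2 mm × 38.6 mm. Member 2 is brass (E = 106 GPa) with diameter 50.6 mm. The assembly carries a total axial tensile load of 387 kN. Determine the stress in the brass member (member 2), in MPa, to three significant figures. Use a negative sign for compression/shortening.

98.9 MPa

A_1 = 1050 mm².
A_2 = 2011 mm².
Equal strain + equilibrium ⇒ each member carries load in proportion to AE: A₁E₁ = 201600000 N, A₂E₂ = 213200000 N, ΣAE = 414700000 N.
σ₂ = P·E₂/ΣAE = 387000·106000/414700000 = 98.91 MPa.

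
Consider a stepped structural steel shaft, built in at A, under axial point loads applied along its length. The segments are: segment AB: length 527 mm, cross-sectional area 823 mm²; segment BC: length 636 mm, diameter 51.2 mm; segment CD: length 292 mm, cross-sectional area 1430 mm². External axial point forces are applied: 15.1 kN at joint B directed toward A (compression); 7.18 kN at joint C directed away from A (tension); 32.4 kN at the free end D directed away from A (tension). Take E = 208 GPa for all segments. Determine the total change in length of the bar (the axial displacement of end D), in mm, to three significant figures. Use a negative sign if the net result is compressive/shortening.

0.166 mm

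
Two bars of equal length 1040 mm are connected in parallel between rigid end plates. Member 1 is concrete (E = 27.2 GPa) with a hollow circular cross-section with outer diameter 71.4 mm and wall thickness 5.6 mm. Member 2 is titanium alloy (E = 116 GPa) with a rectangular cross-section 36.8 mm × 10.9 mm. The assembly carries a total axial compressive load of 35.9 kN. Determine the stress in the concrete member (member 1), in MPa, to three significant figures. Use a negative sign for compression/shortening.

A_1 = 1158 mm².
A_2 = 401.1 mm².
Equal strain + equilibrium ⇒ each member carries load in proportion to AE: A₁E₁ = 31490000 N, A₂E₂ = 46530000 N, ΣAE = 78020000 N.
σ₁ = P·E₁/ΣAE = -35900·27200/78020000 = -12.52 MPa.

-12.5 MPa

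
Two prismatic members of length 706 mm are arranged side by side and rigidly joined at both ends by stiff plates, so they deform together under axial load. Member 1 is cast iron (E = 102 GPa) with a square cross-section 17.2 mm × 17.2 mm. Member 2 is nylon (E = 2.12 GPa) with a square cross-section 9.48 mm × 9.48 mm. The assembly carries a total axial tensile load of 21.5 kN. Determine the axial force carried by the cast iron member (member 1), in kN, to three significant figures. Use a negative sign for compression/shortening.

21.4 kN

A_1 = 295.8 mm².
A_2 = 89.87 mm².
Equal strain + equilibrium ⇒ each member carries load in proportion to AE: A₁E₁ = 30180000 N, A₂E₂ = 190500 N, ΣAE = 30370000 N.
F₁ = P·A₁E₁/ΣAE = 21500·30180000/30370000 = 21370 N.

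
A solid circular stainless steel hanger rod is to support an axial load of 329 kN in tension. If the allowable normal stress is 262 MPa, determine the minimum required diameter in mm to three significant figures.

Required area A ≥ P/σ_allow = 329000/262 = 1256 mm².
For a solid circular section, d ≥ √(4A/π) = 39.99 mm.

40.0 mm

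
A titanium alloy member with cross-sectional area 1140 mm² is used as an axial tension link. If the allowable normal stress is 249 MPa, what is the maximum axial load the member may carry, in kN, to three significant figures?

P_max = σ_allow · A = 249 · 1140 = 283900 N = 283.9 kN.

284 kN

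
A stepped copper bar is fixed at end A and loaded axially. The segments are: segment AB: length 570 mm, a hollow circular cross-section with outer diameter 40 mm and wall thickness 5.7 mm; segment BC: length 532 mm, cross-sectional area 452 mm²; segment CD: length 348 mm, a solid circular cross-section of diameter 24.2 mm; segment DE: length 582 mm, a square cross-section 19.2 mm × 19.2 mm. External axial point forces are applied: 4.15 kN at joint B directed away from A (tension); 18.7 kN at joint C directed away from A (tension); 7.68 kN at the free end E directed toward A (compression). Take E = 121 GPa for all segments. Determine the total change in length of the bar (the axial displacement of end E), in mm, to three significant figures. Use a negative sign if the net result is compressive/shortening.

Internal axial forces (sectioning from the free end, tension +): N_DE = -7.68 kN, N_CD = -7.68 kN, N_BC = 11.02 kN, N_AB = 15.17 kN.
A_AB = 614.2 mm².
A_CD = 460 mm².
A_DE = 368.6 mm².
δ_AB = 15170·570/(614.2·121000) = 0.1163 mm
δ_BC = 11020·532/(452·121000) = 0.1072 mm
δ_CD = -7680·348/(460·121000) = -0.04802 mm
δ_DE = -7680·582/(368.6·121000) = -0.1002 mm
δ = Σδ_i = 0.07531 mm.

0.0753 mm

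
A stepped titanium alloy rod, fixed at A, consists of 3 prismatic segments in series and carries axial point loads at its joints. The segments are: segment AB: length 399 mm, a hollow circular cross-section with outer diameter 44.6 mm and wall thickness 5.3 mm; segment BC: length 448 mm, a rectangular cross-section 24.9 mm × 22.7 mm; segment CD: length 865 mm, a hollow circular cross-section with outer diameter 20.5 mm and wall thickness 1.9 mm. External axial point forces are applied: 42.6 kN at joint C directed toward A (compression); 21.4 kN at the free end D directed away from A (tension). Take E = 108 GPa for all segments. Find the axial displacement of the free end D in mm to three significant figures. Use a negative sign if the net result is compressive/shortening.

Internal axial forces (sectioning from the free end, tension +): N_CD = 21.4 kN, N_BC = -21.2 kN, N_AB = -21.2 kN.
A_AB = 654.4 mm².
A_BC = 565.2 mm².
A_CD = 111 mm².
δ_AB = -21200·399/(654.4·108000) = -0.1197 mm
δ_BC = -21200·448/(565.2·108000) = -0.1556 mm
δ_CD = 21400·865/(111·108000) = 1.544 mm
δ = Σδ_i = 1.269 mm.

1.27 mm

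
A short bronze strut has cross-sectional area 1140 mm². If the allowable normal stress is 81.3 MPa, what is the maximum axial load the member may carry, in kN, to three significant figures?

P_max = σ_allow · A = 81.3 · 1140 = 92680 N = 92.68 kN.

92.7 kN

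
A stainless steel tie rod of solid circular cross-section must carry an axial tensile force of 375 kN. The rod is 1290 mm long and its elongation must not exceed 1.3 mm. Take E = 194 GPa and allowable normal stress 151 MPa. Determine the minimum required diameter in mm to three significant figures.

56.2 mm

Required area A ≥ P/σ_allow = 375000/151 = 2483 mm².
For a solid circular section, d ≥ √(4A/π) = 56.23 mm.
Elongation limit: A ≥ PL/(Eδ_allow) = 375000·1290/(194000·1.3) = 1918 mm² ⇒ d ≥ 49.42 mm.
The stress limit governs.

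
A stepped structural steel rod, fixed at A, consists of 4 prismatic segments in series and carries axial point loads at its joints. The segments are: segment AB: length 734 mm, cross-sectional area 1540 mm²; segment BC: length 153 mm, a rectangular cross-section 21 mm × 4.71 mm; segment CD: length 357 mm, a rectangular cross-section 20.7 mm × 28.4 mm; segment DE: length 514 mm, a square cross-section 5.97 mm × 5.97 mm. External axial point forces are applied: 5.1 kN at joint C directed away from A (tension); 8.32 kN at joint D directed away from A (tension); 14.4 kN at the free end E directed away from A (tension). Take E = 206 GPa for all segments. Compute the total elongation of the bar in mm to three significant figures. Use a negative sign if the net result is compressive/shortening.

1.35 mm

Internal axial forces (sectioning from the free end, tension +): N_DE = 14.4 kN, N_CD = 22.72 kN, N_BC = 27.82 kN, N_AB = 27.82 kN.
A_BC = 98.91 mm².
A_CD = 587.9 mm².
A_DE = 35.64 mm².
δ_AB = 27820·734/(1540·206000) = 0.06437 mm
δ_BC = 27820·153/(98.91·206000) = 0.2089 mm
δ_CD = 22720·357/(587.9·206000) = 0.06698 mm
δ_DE = 14400·514/(35.64·206000) = 1.008 mm
δ = Σδ_i = 1.348 mm.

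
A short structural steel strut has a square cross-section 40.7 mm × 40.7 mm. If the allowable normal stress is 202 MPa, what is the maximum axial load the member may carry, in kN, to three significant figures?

A = 1656 mm².
P_max = σ_allow · A = 202 · 1656 = 334600 N = 334.6 kN.

335 kN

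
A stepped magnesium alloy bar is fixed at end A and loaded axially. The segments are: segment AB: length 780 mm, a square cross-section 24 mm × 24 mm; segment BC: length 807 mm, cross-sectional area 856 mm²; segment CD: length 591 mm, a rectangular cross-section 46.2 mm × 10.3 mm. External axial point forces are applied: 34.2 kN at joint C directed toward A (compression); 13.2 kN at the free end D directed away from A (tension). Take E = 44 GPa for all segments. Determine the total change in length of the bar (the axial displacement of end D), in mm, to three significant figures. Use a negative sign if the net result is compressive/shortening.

-0.724 mm

Internal axial forces (sectioning from the free end, tension +): N_CD = 13.2 kN, N_BC = -21 kN, N_AB = -21 kN.
A_AB = 576 mm².
A_CD = 475.9 mm².
δ_AB = -21000·780/(576·44000) = -0.6463 mm
δ_BC = -21000·807/(856·44000) = -0.45 mm
δ_CD = 13200·591/(475.9·44000) = 0.3726 mm
δ = Σδ_i = -0.7237 mm.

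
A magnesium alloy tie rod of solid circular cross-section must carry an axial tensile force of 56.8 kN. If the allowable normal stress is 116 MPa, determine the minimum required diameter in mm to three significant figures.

Required area A ≥ P/σ_allow = 56800/116 = 489.7 mm².
For a solid circular section, d ≥ √(4A/π) = 24.97 mm.

25.0 mm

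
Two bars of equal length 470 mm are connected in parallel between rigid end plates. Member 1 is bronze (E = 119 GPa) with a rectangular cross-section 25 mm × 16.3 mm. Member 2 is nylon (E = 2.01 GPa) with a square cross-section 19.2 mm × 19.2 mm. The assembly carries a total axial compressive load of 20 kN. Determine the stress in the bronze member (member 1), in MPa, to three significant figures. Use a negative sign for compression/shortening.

A_1 = 407.5 mm².
A_2 = 368.6 mm².
Equal strain + equilibrium ⇒ each member carries load in proportion to AE: A₁E₁ = 48490000 N, A₂E₂ = 741000 N, ΣAE = 49230000 N.
σ₁ = P·E₁/ΣAE = -20000·119000/49230000 = -48.34 MPa.

-48.3 MPa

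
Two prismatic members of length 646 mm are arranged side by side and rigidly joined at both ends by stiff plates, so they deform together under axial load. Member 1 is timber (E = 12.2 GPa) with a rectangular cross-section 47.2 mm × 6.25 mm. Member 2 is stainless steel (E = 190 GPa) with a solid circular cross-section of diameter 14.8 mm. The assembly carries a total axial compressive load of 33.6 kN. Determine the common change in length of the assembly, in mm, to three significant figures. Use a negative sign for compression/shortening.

-0.598 mm

A_1 = 295 mm².
A_2 = 172 mm².
Equal strain + equilibrium ⇒ each member carries load in proportion to AE: A₁E₁ = 3599000 N, A₂E₂ = 32690000 N, ΣAE = 36290000 N.
δ = PL/ΣAE = -33600·646/36290000 = -0.5982 mm.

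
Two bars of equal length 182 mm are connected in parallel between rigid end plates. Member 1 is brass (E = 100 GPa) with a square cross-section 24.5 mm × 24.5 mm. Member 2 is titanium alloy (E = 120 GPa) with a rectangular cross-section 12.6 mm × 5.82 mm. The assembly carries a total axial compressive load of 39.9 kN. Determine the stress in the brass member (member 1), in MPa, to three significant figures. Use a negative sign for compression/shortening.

-58.0 MPa

A_1 = 600.2 mm².
A_2 = 73.33 mm².
Equal strain + equilibrium ⇒ each member carries load in proportion to AE: A₁E₁ = 60020000 N, A₂E₂ = 8800000 N, ΣAE = 68820000 N.
σ₁ = P·E₁/ΣAE = -39900·100000/68820000 = -57.97 MPa.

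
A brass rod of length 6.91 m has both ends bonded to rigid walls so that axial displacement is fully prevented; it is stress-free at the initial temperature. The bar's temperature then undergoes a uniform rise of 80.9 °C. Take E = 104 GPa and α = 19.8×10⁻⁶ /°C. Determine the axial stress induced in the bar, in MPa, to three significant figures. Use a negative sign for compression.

Free thermal expansion αLΔT = 19.8e-6 · 6910 · 80.9 = 11.07 mm.
The walls impose strain ε = −(11.07)/6910 = -1.6018e-03; σ = Eε = 104000 · -1.6018e-03 = -166.6 MPa.

-167 MPa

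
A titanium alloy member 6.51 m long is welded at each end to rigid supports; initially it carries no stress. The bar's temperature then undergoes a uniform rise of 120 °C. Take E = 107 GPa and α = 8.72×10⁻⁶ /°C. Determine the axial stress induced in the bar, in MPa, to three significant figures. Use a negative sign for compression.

Free thermal expansion αLΔT = 8.72e-6 · 6510 · 120 = 6.812 mm.
The walls impose strain ε = −(6.812)/6510 = -1.0464e-03; σ = Eε = 107000 · -1.0464e-03 = -112 MPa.

-112 MPa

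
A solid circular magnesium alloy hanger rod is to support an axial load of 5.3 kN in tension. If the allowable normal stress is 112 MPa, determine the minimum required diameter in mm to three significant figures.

7.76 mm

Required area A ≥ P/σ_allow = 5300/112 = 47.32 mm².
For a solid circular section, d ≥ √(4A/π) = 7.762 mm.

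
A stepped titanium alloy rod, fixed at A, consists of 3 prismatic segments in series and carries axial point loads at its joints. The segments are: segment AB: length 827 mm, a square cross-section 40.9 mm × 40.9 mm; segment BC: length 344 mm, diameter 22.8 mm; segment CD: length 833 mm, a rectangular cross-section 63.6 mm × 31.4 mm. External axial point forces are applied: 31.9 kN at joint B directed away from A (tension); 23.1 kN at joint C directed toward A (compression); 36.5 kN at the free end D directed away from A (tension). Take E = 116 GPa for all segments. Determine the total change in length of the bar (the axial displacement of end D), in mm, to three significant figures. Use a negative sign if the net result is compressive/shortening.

0.422 mm

Internal axial forces (sectioning from the free end, tension +): N_CD = 36.5 kN, N_BC = 13.4 kN, N_AB = 45.3 kN.
A_AB = 1673 mm².
A_BC = 408.3 mm².
A_CD = 1997 mm².
δ_AB = 45300·827/(1673·116000) = 0.1931 mm
δ_BC = 13400·344/(408.3·116000) = 0.09733 mm
δ_CD = 36500·833/(1997·116000) = 0.1312 mm
δ = Σδ_i = 0.4216 mm.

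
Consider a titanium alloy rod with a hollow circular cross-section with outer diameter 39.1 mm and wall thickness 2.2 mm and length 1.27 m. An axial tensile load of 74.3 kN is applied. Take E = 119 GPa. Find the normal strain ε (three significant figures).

A = 255 mm².
σ = N/A = 291.3 MPa; ε = σ/E = 291.3/119000 = 2.448e-03.

0.00245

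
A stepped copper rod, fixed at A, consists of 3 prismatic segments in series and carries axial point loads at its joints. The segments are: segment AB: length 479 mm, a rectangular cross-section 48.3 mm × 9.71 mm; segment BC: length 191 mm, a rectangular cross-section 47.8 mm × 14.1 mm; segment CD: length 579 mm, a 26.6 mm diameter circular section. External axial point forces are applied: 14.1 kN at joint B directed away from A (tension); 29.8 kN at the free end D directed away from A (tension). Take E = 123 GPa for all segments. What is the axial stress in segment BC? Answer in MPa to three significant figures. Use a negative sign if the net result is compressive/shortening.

Internal axial forces (sectioning from the free end, tension +): N_CD = 29.8 kN, N_BC = 29.8 kN, N_AB = 43.9 kN.
A_BC = 674 mm².
σ_BC = N_BC/A_BC = 29800/674 = 44.21 MPa.

44.2 MPa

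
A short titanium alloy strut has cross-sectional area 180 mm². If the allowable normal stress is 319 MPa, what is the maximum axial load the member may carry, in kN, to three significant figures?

57.4 kN

P_max = σ_allow · A = 319 · 180 = 57420 N = 57.42 kN.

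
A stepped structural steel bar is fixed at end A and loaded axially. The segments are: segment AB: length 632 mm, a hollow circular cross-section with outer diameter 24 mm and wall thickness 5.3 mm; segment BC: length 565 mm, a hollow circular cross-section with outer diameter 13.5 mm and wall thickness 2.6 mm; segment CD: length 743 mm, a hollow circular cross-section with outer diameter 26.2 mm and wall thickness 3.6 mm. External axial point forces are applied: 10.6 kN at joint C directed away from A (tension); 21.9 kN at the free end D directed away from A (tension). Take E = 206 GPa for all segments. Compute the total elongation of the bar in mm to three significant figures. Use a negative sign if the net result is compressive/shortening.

Internal axial forces (sectioning from the free end, tension +): N_CD = 21.9 kN, N_BC = 32.5 kN, N_AB = 32.5 kN.
A_AB = 311.4 mm².
A_BC = 89.03 mm².
A_CD = 255.6 mm².
δ_AB = 32500·632/(311.4·206000) = 0.3202 mm
δ_BC = 32500·565/(89.03·206000) = 1.001 mm
δ_CD = 21900·743/(255.6·206000) = 0.309 mm
δ = Σδ_i = 1.63 mm.

1.63 mm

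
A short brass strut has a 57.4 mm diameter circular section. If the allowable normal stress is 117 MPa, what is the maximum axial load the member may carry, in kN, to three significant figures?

303 kN

A = 2588 mm².
P_max = σ_allow · A = 117 · 2588 = 302800 N = 302.8 kN.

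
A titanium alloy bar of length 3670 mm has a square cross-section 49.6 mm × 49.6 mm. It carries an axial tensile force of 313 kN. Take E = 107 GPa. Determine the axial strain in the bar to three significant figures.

0.00119

A = 2460 mm².
σ = N/A = 127.2 MPa; ε = σ/E = 127.2/107000 = 1.189e-03.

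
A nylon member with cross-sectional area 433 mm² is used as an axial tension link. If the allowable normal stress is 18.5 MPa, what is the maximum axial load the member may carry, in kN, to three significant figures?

P_max = σ_allow · A = 18.5 · 433 = 8010 N = 8.011 kN.

8.01 kN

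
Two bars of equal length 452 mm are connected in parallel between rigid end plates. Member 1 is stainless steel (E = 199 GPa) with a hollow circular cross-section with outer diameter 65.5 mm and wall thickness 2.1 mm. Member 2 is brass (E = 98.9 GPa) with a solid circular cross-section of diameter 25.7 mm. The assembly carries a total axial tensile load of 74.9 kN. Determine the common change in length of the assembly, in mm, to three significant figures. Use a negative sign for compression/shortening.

0.252 mm

A_1 = 418.3 mm².
A_2 = 518.7 mm².
Equal strain + equilibrium ⇒ each member carries load in proportion to AE: A₁E₁ = 83240000 N, A₂E₂ = 51300000 N, ΣAE = 134500000 N.
δ = PL/ΣAE = 74900·452/134500000 = 0.2516 mm.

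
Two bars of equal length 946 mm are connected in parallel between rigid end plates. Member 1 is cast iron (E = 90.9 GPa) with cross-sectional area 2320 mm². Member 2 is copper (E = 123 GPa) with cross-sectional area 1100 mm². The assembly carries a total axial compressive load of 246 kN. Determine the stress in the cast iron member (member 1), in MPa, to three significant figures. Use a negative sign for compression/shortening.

Equal strain + equilibrium ⇒ each member carries load in proportion to AE: A₁E₁ = 210900000 N, A₂E₂ = 135300000 N, ΣAE = 346200000 N.
σ₁ = P·E₁/ΣAE = -246000·90900/346200000 = -64.59 MPa.

-64.6 MPa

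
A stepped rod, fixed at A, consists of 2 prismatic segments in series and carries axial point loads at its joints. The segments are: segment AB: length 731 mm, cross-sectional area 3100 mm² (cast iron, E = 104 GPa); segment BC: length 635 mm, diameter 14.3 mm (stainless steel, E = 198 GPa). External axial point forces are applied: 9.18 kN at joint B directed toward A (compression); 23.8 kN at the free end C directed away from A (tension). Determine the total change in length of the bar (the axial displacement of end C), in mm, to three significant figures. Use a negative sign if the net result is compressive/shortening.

0.508 mm

Internal axial forces (sectioning from the free end, tension +): N_BC = 23.8 kN, N_AB = 14.62 kN.
A_BC = 160.6 mm².
δ_AB = 14620·731/(3100·104000) = 0.03315 mm
δ_BC = 23800·635/(160.6·198000) = 0.4753 mm
δ = Σδ_i = 0.5084 mm.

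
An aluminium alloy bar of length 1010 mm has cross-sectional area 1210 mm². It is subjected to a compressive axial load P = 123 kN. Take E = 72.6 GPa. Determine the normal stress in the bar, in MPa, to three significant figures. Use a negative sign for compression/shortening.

σ = N/A = -123000/1210 = -101.7 MPa.

-102 MPa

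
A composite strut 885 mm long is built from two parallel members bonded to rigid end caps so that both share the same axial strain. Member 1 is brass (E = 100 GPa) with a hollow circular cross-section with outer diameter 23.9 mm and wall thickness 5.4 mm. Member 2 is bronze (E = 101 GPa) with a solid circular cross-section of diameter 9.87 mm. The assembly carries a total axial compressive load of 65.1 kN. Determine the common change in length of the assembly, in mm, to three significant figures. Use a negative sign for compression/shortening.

-1.47 mm

A_1 = 313.8 mm².
A_2 = 76.51 mm².
Equal strain + equilibrium ⇒ each member carries load in proportion to AE: A₁E₁ = 31380000 N, A₂E₂ = 7728000 N, ΣAE = 39110000 N.
δ = PL/ΣAE = -65100·885/39110000 = -1.473 mm.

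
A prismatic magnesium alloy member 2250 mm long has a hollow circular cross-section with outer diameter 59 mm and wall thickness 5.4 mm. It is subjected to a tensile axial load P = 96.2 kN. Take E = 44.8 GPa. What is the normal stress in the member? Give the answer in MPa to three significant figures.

106 MPa

A = 909.3 mm².
σ = N/A = 96200/909.3 = 105.8 MPa.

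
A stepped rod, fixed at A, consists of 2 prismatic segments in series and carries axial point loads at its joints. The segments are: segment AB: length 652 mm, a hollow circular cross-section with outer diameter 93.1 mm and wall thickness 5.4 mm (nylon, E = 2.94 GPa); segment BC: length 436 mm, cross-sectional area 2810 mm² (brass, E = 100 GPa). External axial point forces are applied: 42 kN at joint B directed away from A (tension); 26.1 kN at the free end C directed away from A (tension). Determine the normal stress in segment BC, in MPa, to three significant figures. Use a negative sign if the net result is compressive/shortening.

9.29 MPa

Internal axial forces (sectioning from the free end, tension +): N_BC = 26.1 kN, N_AB = 68.1 kN.
σ_BC = N_BC/A_BC = 26100/2810 = 9.288 MPa.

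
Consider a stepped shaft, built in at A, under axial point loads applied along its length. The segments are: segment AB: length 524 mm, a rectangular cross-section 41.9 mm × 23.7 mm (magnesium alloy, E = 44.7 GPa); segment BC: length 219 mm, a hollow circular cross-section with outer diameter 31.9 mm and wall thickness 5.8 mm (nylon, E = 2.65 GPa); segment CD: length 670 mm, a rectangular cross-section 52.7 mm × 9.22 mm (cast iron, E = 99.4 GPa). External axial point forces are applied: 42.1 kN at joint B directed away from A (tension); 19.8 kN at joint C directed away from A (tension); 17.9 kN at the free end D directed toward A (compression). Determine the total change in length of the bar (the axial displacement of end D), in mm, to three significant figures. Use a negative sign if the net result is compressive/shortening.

0.601 mm

Internal axial forces (sectioning from the free end, tension +): N_CD = -17.9 kN, N_BC = 1.9 kN, N_AB = 44 kN.
A_AB = 993 mm².
A_BC = 475.6 mm².
A_CD = 485.9 mm².
δ_AB = 44000·524/(993·44700) = 0.5194 mm
δ_BC = 1900·219/(475.6·2650) = 0.3302 mm
δ_CD = -17900·670/(485.9·99400) = -0.2483 mm
δ = Σδ_i = 0.6013 mm.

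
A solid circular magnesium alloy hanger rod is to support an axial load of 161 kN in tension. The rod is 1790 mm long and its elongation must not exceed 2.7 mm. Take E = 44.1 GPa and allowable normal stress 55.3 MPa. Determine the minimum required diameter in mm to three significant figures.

Required area A ≥ P/σ_allow = 161000/55.3 = 2911 mm².
For a solid circular section, d ≥ √(4A/π) = 60.88 mm.
Elongation limit: A ≥ PL/(Eδ_allow) = 161000·1790/(44100·2.7) = 2420 mm² ⇒ d ≥ 55.51 mm.
The stress limit governs.

60.9 mm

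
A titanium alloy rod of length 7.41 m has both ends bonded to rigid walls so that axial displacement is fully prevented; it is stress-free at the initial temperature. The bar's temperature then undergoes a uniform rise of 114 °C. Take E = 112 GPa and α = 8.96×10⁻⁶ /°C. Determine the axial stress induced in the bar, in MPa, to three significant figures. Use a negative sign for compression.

-114 MPa

Free thermal expansion αLΔT = 8.96e-6 · 7410 · 114 = 7.569 mm.
The walls impose strain ε = −(7.569)/7410 = -1.0214e-03; σ = Eε = 112000 · -1.0214e-03 = -114.4 MPa.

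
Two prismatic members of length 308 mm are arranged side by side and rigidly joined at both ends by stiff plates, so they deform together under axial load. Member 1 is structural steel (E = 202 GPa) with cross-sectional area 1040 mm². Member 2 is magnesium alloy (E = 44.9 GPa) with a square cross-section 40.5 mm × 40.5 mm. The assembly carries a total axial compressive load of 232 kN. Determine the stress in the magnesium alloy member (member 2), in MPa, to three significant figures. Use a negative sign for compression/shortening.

-36.7 MPa

A_2 = 1640 mm².
Equal strain + equilibrium ⇒ each member carries load in proportion to AE: A₁E₁ = 210100000 N, A₂E₂ = 73650000 N, ΣAE = 283700000 N.
σ₂ = P·E₂/ΣAE = -232000·44900/283700000 = -36.71 MPa.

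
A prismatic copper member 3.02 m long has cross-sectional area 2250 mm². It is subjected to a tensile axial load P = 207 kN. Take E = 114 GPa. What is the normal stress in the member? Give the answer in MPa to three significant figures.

σ = N/A = 207000/2250 = 92 MPa.

92.0 MPa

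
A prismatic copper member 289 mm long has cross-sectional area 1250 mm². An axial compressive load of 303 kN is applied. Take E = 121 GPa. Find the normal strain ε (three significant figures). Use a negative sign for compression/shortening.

-0.00200

σ = N/A = -242.4 MPa; ε = σ/E = -242.4/121000 = -2.003e-03.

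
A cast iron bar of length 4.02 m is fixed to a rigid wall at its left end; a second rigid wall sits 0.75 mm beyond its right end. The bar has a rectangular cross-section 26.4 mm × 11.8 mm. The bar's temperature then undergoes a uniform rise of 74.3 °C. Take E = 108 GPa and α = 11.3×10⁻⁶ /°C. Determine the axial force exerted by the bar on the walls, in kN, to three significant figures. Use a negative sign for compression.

Free thermal expansion αLΔT = 11.3e-6 · 4020 · 74.3 = 3.375 mm.
The walls engage after the gap closes; constrained expansion = 3.375 − 0.75 = 2.625 mm.
The walls impose strain ε = −(2.625)/4020 = -6.5302e-04; σ = Eε = 108000 · -6.5302e-04 = -70.53 MPa.
Wall reaction R = σ·A = -70.53·311.5 = -21970 N = -21.97 kN.

-22.0 kN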